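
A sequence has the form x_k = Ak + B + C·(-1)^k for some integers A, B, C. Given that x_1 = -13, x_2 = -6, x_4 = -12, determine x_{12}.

-36

Write the equations: A + B - C = -13; 2A + B + C = -6; 4A + B + C = -12.
Subtracting the first from the second: A + 2C = 7.
Subtracting the second from the third: 2A = -6.
Solving: C = 5, A = -3, then B = -5.
Hence x_{12} = -3·12 + (-5) + 5·1 = -36.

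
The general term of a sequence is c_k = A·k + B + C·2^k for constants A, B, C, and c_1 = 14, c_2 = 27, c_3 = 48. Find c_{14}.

At k = 1, 2, 3: A + B + 2C = 14; 2A + B + 4C = 27; 3A + B + 8C = 48.
Subtracting the first from the second: A + 2C = 13.
Subtracting the second from the third: A + 4C = 21.
Solving: C = 4, A = 5, then B = 1.
So c_k = 5·k + 1 + 4·2^k; at k=14 this is 65607.

65607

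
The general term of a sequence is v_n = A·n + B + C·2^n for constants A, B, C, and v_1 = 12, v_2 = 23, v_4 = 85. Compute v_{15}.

163856

Write the equations: A + B + 2C = 12; 2A + B + 4C = 23; 4A + B + 16C = 85.
Subtracting the first from the second: A + 2C = 11.
Subtracting the second from the third: 2A + 12C = 62.
Solving: C = 5, A = 1, then B = 1.
Hence v_{15} = 1·15 + 1 + 5·32768 = 163856.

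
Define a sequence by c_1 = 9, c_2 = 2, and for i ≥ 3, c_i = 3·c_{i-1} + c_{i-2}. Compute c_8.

5618

Step forward from the initial values:
c_3 = 15; c_4 = 47; c_5 = 156; c_6 = 515; c_7 = 1701; c_8 = 5618.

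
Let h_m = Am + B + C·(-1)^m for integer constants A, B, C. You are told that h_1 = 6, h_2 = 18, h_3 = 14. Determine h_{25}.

102

Plug in m = 1, 2, 3: A + B - C = 6; 2A + B + C = 18; 3A + B - C = 14.
Subtracting the first from the second: A + 2C = 12.
Subtracting the second from the third: A - 2C = -4.
Solving: C = 4, A = 4, then B = 6.
Hence h_{25} = 4·25 + 6 + 4·(-1) = 102.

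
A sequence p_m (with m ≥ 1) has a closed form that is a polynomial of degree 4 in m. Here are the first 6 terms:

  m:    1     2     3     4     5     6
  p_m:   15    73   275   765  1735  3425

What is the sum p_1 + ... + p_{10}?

1st diffs: 58, 202, 490, 970, 1690.
2nd diffs: 144, 288, 480, 720.
3rd diffs: 144, 192, 240.
4th diffs: 48, 48 (constant).
Newton forward-difference form: p_m = 15 + 58·C(m-1,1) + 144·C(m-1,2) + 144·C(m-1,3) + 48·C(m-1,4).
Continuing: 6123, 10165, 15935, 23865.
Summing m = 1..10 (10 terms) gives 62376.

62376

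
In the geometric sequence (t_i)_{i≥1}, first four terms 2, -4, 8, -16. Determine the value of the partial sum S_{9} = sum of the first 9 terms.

Common ratio r = -2.
t_i = 2·(-2)^(i-1).
S = 2·((-2)^9 - 1)/(-2 - 1) = 2·(-512 - 1)/(-3) = 342.

342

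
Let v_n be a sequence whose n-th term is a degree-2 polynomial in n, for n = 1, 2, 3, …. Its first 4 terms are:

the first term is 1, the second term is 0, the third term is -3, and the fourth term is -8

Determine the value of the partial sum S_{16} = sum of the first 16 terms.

-1224

1st diffs: -1, -3, -5.
2nd diffs: -2, -2 (constant).
So v_n = -n^2 + 2n.
Continuing: …, -15, -24, -35, -48, …, v_{16} = -224.
Summing n = 1..16 (16 terms) gives -1224.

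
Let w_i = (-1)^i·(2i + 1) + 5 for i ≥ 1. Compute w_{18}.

(-1)^18 = 1; 2i + 1 at i=18 is 37; so w_{18} = 42.

42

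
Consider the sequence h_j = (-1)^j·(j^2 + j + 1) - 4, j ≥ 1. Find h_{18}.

(-1)^18 = 1; j^2 + j + 1 at j=18 is 343; so h_{18} = 339.

339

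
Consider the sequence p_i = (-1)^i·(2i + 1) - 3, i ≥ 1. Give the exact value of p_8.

(-1)^8 = 1; 2i + 1 at i=8 is 17; so p_8 = 14.

14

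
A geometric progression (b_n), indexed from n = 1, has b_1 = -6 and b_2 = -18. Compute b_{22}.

-62762119218

Common ratio r = 3.
b_n = (-6)·3^(n-1).
b_{22} = (-6)·3^21 = -62762119218.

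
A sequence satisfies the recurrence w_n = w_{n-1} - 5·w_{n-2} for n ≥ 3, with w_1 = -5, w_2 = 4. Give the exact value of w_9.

-1091

Compute successive terms:
w_3 = 29; w_4 = 9; w_5 = -136; w_6 = -181; w_7 = 499; w_8 = 1404; w_9 = -1091.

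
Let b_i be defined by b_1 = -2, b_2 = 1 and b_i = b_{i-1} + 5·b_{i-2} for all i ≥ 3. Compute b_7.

-314

Compute successive terms:
b_3 = -9, b_4 = -4, b_5 = -49, b_6 = -69, b_7 = -314.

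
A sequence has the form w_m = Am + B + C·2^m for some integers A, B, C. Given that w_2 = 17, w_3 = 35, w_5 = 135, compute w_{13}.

Write the equations: 2A + B + 4C = 17; 3A + B + 8C = 35; 5A + B + 32C = 135.
Subtracting the first from the second: A + 4C = 18.
Subtracting the second from the third: 2A + 24C = 100.
Solving: C = 4, A = 2, then B = -3.
So w_m = 2·m + (-3) + 4·2^m; at m=13 this is 32791.

32791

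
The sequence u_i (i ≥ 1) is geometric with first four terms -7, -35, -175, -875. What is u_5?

-4375

Common ratio r = 5.
u_i = (-7)·5^(i-1).
u_5 = (-7)·5^4 = -4375.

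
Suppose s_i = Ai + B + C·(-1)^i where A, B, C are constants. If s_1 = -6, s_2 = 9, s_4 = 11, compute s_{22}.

29

Plug in i = 1, 2, 4: A + B - C = -6; 2A + B + C = 9; 4A + B + C = 11.
Subtracting the first from the second: A + 2C = 15.
Subtracting the second from the third: 2A = 2.
Solving: C = 7, A = 1, then B = 0.
Therefore s_{22} = 22 + 0 + 7·1 = 29.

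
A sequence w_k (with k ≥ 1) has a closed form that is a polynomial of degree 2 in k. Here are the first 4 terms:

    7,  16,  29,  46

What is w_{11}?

277

1st diffs: 9, 13, 17.
2nd diffs: 4, 4 (constant).
So w_k = 2k^2 + 3k + 2.
Evaluating at k = 11 gives w_{11} = 277.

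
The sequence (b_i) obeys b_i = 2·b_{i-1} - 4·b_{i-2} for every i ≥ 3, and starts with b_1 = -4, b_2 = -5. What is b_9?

b_3 = 6; b_4 = 32; b_5 = 40; b_6 = -48; b_7 = -256; b_8 = -320; b_9 = 384.

384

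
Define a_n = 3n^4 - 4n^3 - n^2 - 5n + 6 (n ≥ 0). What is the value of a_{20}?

447506

a_{20} = 3·20^4 - 4·20^3 - 1·20^2 - 5·20 + 6 = 447506.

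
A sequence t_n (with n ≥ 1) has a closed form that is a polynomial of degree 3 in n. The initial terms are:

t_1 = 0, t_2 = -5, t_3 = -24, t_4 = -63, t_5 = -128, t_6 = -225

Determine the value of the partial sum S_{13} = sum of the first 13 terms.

-8684

1st diffs: -5, -19, -39, -65, -97.
2nd diffs: -14, -20, -26, -32.
3rd diffs: -6, -6, -6 (constant).
Newton forward-difference form: t_n = (-5)·C(n-1,1) + (-14)·C(n-1,2) + (-6)·C(n-1,3).
Continuing: …, -360, -539, -768, -1053, …, t_{13} = -2304.
Summing n = 1..13 (13 terms) gives -8684.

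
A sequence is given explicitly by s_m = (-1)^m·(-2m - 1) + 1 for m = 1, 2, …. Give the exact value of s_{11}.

(-1)^11 = -1; -2m - 1 at m=11 is -23; so s_{11} = 24.

24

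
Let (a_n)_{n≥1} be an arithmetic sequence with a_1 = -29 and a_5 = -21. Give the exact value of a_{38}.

45

Common difference d = (-21 - (-29)) / (5 - 1) = 2.
a_n = -29 + (n - 1)·2.
a_{38} = -29 + 37·2 = 45.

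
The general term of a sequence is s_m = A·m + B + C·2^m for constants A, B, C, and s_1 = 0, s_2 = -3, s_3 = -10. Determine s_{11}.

-4082

The three given values yield: A + B + 2C = 0; 2A + B + 4C = -3; 3A + B + 8C = -10.
Subtracting the first from the second: A + 2C = -3.
Subtracting the second from the third: A + 4C = -7.
Solving: C = -2, A = 1, then B = 3.
So s_m = 1·m + 3 + (-2)·2^m; at m=11 this is -4082.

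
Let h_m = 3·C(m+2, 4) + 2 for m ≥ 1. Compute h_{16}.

9182

C(18, 4) = 3060, so h_{16} = 9182.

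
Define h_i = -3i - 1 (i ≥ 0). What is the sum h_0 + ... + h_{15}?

Over i = 0..15: Σi = 120.
Total = (-3)·120 + (-1)·16 = -376.

-376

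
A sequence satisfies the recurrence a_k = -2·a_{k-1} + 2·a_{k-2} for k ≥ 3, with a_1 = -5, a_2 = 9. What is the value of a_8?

Compute successive terms:
a_3 = -28, a_4 = 74, a_5 = -204, a_6 = 556, a_7 = -1520, a_8 = 4152.

4152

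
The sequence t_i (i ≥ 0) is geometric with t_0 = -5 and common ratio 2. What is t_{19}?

t_i = (-5)·2^(i-0).
t_{19} = (-5)·2^19 = -2621440.

-2621440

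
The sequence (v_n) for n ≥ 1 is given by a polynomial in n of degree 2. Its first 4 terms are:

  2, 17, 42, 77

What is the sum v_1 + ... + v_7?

679

1st diffs: 15, 25, 35.
2nd diffs: 10, 10 (constant).
Newton forward-difference form: v_n = 2 + 15·C(n-1,1) + 10·C(n-1,2).
Continuing: 122, 177, 242.
Summing n = 1..7 (7 terms) gives 679.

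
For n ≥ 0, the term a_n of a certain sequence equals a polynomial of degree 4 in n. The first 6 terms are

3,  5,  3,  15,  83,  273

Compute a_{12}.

15603

1st diffs: 2, -2, 12, 68, 190.
2nd diffs: -4, 14, 56, 122.
3rd diffs: 18, 42, 66.
4th diffs: 24, 24 (constant).
Newton forward-difference form: a_n = 3 + 2·C(n,1) + (-4)·C(n,2) + 18·C(n,3) + 24·C(n,4).
At n = 12: n = 12, so a_{12} = 3 + 24 - 264 + 3960 + 11880 = 15603.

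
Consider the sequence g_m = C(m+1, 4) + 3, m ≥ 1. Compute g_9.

C(10, 4) = 210, so g_9 = 213.

213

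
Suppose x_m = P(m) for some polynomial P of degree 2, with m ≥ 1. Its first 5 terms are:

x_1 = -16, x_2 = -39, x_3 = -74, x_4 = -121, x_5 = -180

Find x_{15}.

1st diffs: -23, -35, -47, -59.
2nd diffs: -12, -12, -12 (constant).
So x_m = -6m^2 - 5m - 5.
Evaluating at m = 15 gives x_{15} = -1430.

-1430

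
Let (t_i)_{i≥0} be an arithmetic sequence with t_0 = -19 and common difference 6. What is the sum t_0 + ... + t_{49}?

6400

t_i = -19 + (i - 0)·6.
t_{49} = 275; S = 50·(-19 + 275)/2 = 6400.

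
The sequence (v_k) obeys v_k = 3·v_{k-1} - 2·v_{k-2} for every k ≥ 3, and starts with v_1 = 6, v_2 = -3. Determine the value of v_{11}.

-9201

Applying the relation repeatedly:
v_3 = -21;  v_4 = -57;  v_5 = -129;  v_6 = -273;  v_7 = -561;  v_8 = -1137;  v_9 = -2289;  v_{10} = -4593;  v_{11} = -9201.
(Characteristic roots are 2 and 1.)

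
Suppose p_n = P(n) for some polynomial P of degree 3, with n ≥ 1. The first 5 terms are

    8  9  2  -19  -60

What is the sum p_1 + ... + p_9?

-1320

1st diffs: 1, -7, -21, -41.
2nd diffs: -8, -14, -20.
3rd diffs: -6, -6 (constant).
Newton forward-difference form: p_n = 8 + 1·C(n-1,1) + (-8)·C(n-1,2) + (-6)·C(n-1,3).
Continuing: -127, -226, -363, -544.
Summing n = 1..9 (9 terms) gives -1320.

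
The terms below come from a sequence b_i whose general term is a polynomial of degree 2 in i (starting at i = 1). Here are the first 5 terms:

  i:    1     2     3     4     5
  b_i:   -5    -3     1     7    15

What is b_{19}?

337

1st diffs: 2, 4, 6, 8.
2nd diffs: 2, 2, 2 (constant).
So b_i = i^2 - i - 5.
Evaluating at i = 19 gives b_{19} = 337.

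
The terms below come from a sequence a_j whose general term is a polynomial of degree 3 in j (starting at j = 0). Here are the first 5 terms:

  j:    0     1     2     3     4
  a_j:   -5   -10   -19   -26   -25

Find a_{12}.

1st diffs: -5, -9, -7, 1.
2nd diffs: -4, 2, 8.
3rd diffs: 6, 6 (constant).
Newton forward-difference form: a_j = -5 + (-5)·C(j,1) + (-4)·C(j,2) + 6·C(j,3).
At j = 12: j = 12, so a_{12} = -5 - 60 - 264 + 1320 = 991.

991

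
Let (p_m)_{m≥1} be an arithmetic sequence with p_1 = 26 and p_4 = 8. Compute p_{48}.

-256

Common difference d = (8 - 26) / (4 - 1) = -6.
p_m = 26 + (m - 1)·(-6).
p_{48} = 26 + 47·(-6) = -256.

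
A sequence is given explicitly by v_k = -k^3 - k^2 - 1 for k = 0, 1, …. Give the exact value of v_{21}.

v_{21} = -1·21^3 - 1·21^2 - 1 = -9703.

-9703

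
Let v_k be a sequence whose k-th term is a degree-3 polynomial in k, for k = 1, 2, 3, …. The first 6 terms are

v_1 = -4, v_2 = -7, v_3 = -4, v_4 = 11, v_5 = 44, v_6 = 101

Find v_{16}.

3311

1st diffs: -3, 3, 15, 33, 57.
2nd diffs: 6, 12, 18, 24.
3rd diffs: 6, 6, 6 (constant).
Newton forward-difference form: v_k = -4 + (-3)·C(k-1,1) + 6·C(k-1,2) + 6·C(k-1,3).
At k = 16: k-1 = 15, so v_{16} = -4 - 45 + 630 + 2730 = 3311.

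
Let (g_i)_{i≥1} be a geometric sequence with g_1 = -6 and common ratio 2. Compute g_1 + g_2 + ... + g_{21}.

g_i = (-6)·2^(i-1).
S = (-6)·(2^21 - 1)/(2 - 1) = (-6)·(2097152 - 1)/(1) = -12582906.

-12582906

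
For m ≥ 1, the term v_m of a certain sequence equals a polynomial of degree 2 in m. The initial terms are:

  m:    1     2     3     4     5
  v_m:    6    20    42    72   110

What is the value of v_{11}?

506

1st diffs: 14, 22, 30, 38.
2nd diffs: 8, 8, 8 (constant).
Newton forward-difference form: v_m = 6 + 14·C(m-1,1) + 8·C(m-1,2).
At m = 11: m-1 = 10, so v_{11} = 6 + 140 + 360 = 506.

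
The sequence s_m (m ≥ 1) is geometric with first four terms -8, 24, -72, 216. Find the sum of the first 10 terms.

118096

Common ratio r = -3.
s_m = (-8)·(-3)^(m-1).
S = (-8)·((-3)^10 - 1)/(-3 - 1) = (-8)·(59049 - 1)/(-4) = 118096.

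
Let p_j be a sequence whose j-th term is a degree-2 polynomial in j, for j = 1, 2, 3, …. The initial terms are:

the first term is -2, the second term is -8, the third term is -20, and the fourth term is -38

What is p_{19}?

1st diffs: -6, -12, -18.
2nd diffs: -6, -6 (constant).
Newton forward-difference form: p_j = -2 + (-6)·C(j-1,1) + (-6)·C(j-1,2).
At j = 19: j-1 = 18, so p_{19} = -2 - 108 - 918 = -1028.

-1028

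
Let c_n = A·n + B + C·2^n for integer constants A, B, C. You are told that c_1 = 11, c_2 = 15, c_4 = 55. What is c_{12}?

At n = 1, 2, 4: A + B + 2C = 11; 2A + B + 4C = 15; 4A + B + 16C = 55.
Subtracting the first from the second: A + 2C = 4.
Subtracting the second from the third: 2A + 12C = 40.
Solving: C = 4, A = -4, then B = 7.
So c_n = -4·n + 7 + 4·2^n; at n=12 this is 16343.

16343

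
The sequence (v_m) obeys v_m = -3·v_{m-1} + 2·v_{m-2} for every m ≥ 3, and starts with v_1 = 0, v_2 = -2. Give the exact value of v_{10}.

v_3 = 6  v_4 = -22  v_5 = 78  v_6 = -278  v_7 = 990  v_8 = -3526  v_9 = 12558  v_{10} = -44726.

-44726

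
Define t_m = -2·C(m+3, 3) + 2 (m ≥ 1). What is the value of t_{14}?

C(17, 3) = 680, so t_{14} = -1358.

-1358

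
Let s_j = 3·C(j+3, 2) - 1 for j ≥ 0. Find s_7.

C(10, 2) = 45, so s_7 = 134.

134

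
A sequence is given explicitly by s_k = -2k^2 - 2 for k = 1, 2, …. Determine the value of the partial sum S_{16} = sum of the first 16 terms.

Over k = 1..16: Σk = 136, Σk² = 1496.
Total = (-2)·1496 + (-2)·16 = -3024.

-3024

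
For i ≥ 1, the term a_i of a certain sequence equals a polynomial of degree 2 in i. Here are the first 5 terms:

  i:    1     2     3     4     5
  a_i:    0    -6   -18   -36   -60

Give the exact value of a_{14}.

-546

1st diffs: -6, -12, -18, -24.
2nd diffs: -6, -6, -6 (constant).
Newton forward-difference form: a_i = (-6)·C(i-1,1) + (-6)·C(i-1,2).
At i = 14: i-1 = 13, so a_{14} = -78 - 468 = -546.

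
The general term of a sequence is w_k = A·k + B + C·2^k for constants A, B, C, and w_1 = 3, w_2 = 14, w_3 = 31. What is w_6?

The three given values yield: A + B + 2C = 3; 2A + B + 4C = 14; 3A + B + 8C = 31.
Subtracting the first from the second: A + 2C = 11.
Subtracting the second from the third: A + 4C = 17.
Solving: C = 3, A = 5, then B = -8.
Therefore w_6 = 30 + (-8) + 3·64 = 214.

214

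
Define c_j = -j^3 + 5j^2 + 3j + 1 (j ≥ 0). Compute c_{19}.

-4996

c_{19} = -1·19^3 + 5·19^2 + 3·19 + 1 = -4996.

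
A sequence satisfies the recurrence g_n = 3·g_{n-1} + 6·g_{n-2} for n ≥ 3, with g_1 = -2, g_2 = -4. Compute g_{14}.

-250554384

Step forward from the initial values:
g_3 = -24;  g_4 = -96;  g_5 = -432;  …;  g_{11} = -2997648;  g_{12} = -13106448;  g_{13} = -57305232;  g_{14} = -250554384.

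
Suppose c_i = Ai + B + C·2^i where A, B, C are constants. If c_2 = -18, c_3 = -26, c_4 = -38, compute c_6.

-94

At i = 2, 3, 4: 2A + B + 4C = -18; 3A + B + 8C = -26; 4A + B + 16C = -38.
Subtracting the first from the second: A + 4C = -8.
Subtracting the second from the third: A + 8C = -12.
Solving: C = -1, A = -4, then B = -6.
So c_i = -4·i + (-6) + (-1)·2^i; at i=6 this is -94.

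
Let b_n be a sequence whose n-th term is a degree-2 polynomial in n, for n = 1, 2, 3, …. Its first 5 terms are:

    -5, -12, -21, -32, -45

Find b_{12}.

-192

1st diffs: -7, -9, -11, -13.
2nd diffs: -2, -2, -2 (constant).
Newton forward-difference form: b_n = -5 + (-7)·C(n-1,1) + (-2)·C(n-1,2).
At n = 12: n-1 = 11, so b_{12} = -5 - 77 - 110 = -192.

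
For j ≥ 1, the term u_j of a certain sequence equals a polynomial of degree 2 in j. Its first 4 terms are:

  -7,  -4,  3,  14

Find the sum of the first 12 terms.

1st diffs: 3, 7, 11.
2nd diffs: 4, 4 (constant).
So u_j = 2j^2 - 3j - 6.
Continuing: …, 29, 48, 71, 98, …, u_{12} = 246.
Summing j = 1..12 (12 terms) gives 994.

994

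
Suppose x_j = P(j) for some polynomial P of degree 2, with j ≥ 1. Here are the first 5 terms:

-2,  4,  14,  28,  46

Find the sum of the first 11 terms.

1st diffs: 6, 10, 14, 18.
2nd diffs: 4, 4, 4 (constant).
Newton forward-difference form: x_j = -2 + 6·C(j-1,1) + 4·C(j-1,2).
Continuing: …, 68, 94, 124, 158, …, x_{11} = 238.
Summing j = 1..11 (11 terms) gives 968.

968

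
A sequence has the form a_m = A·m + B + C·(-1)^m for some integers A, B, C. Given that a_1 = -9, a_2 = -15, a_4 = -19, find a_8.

The three given values yield: A + B - C = -9; 2A + B + C = -15; 4A + B + C = -19.
Subtracting the first from the second: A + 2C = -6.
Subtracting the second from the third: 2A = -4.
Solving: C = -2, A = -2, then B = -9.
Therefore a_8 = -16 + (-9) + (-2)·1 = -27.

-27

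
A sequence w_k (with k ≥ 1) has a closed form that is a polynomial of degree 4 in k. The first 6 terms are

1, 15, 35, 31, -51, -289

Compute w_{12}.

1st diffs: 14, 20, -4, -82, -238.
2nd diffs: 6, -24, -78, -156.
3rd diffs: -30, -54, -78.
4th diffs: -24, -24 (constant).
So w_k = -k^4 + 5k^3 - 2k^2 - 1.
Evaluating at k = 12 gives w_{12} = -12385.

-12385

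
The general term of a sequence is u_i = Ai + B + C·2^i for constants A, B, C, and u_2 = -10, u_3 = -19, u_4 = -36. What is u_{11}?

-4107

Write the equations: 2A + B + 4C = -10; 3A + B + 8C = -19; 4A + B + 16C = -36.
Subtracting the first from the second: A + 4C = -9.
Subtracting the second from the third: A + 8C = -17.
Solving: C = -2, A = -1, then B = 0.
So u_i = -1·i + 0 + (-2)·2^i; at i=11 this is -4107.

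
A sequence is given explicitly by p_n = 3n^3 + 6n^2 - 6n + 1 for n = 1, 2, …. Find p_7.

p_7 = 3·7^3 + 6·7^2 - 6·7 + 1 = 1282.

1282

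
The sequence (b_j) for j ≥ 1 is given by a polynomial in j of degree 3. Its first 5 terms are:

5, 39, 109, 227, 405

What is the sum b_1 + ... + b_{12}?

1st diffs: 34, 70, 118, 178.
2nd diffs: 36, 48, 60.
3rd diffs: 12, 12 (constant).
Newton forward-difference form: b_j = 5 + 34·C(j-1,1) + 36·C(j-1,2) + 12·C(j-1,3).
Continuing: …, 655, 989, 1419, 1957, …, b_{12} = 4339.
Summing j = 1..12 (12 terms) gives 16164.

16164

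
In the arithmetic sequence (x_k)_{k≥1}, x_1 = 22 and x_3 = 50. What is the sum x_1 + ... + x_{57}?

Common difference d = (50 - 22) / (3 - 1) = 14.
x_k = 22 + (k - 1)·14.
x_{57} = 806; S = 57·(22 + 806)/2 = 23598.

23598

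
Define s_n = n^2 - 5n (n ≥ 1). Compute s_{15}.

s_{15} = 1·15^2 - 5·15 = 150.

150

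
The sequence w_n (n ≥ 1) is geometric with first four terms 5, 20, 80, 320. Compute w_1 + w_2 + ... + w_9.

436905

Common ratio r = 4.
w_n = 5·4^(n-1).
S = 5·(4^9 - 1)/(4 - 1) = 5·(262144 - 1)/(3) = 436905.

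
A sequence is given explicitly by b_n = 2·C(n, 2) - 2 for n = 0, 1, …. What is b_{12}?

130

C(12, 2) = 66, so b_{12} = 130.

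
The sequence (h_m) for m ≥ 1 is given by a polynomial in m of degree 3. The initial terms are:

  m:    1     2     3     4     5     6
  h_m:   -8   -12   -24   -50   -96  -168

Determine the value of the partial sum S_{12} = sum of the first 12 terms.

-5090

1st diffs: -4, -12, -26, -46, -72.
2nd diffs: -8, -14, -20, -26.
3rd diffs: -6, -6, -6 (constant).
So h_m = -m^3 + 2m^2 - 3m - 6.
Continuing: …, -272, -414, -600, -836, …, h_{12} = -1482.
Summing m = 1..12 (12 terms) gives -5090.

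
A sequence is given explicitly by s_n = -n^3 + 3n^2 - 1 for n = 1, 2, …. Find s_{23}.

s_{23} = -1·23^3 + 3·23^2 - 1 = -10581.

-10581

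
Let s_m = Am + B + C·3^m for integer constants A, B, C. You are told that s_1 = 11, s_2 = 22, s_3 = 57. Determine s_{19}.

2324522921

Plug in m = 1, 2, 3: A + B + 3C = 11; 2A + B + 9C = 22; 3A + B + 27C = 57.
Subtracting the first from the second: A + 6C = 11.
Subtracting the second from the third: A + 18C = 35.
Solving: C = 2, A = -1, then B = 6.
Therefore s_{19} = -19 + 6 + 2·1162261467 = 2324522921.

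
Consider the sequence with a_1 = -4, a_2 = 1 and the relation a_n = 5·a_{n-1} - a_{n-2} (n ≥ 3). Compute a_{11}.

2552779

a_3 = 9, a_4 = 44, a_5 = 211, a_6 = 1011, a_7 = 4844, a_8 = 23209, a_9 = 111201, a_{10} = 532796, a_{11} = 2552779.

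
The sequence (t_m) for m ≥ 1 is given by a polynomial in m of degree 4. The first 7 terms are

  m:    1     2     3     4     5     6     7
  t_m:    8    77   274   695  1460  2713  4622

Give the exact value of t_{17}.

1st diffs: 69, 197, 421, 765, 1253, 1909.
2nd diffs: 128, 224, 344, 488, 656.
3rd diffs: 96, 120, 144, 168.
4th diffs: 24, 24, 24 (constant).
Newton forward-difference form: t_m = 8 + 69·C(m-1,1) + 128·C(m-1,2) + 96·C(m-1,3) + 24·C(m-1,4).
At m = 17: m-1 = 16, so t_{17} = 8 + 1104 + 15360 + 53760 + 43680 = 113912.

113912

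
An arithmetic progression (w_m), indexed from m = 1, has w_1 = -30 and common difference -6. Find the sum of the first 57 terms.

-11286

w_m = -30 + (m - 1)·(-6).
w_{57} = -366; S = 57·(-30 + (-366))/2 = -11286.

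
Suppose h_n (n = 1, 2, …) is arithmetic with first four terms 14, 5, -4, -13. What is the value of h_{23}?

-184

Common difference d = -9.
h_n = 14 + (n - 1)·(-9).
h_{23} = 14 + 22·(-9) = -184.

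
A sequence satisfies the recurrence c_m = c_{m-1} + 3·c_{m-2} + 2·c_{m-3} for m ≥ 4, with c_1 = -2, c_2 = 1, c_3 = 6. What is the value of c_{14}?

Step forward from the initial values:
c_4 = 5; c_5 = 25; c_6 = 52; …; c_{11} = 5421; c_{12} = 13620; c_{13} = 34205; c_{14} = 85907.

85907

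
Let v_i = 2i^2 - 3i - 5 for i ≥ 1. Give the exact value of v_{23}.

984

v_{23} = 2·23^2 - 3·23 - 5 = 984.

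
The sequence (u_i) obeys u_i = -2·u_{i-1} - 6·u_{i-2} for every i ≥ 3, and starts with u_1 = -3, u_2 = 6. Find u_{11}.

-2208

u_3 = 6;  u_4 = -48;  u_5 = 60;  u_6 = 168;  u_7 = -696;  u_8 = 384;  u_9 = 3408;  u_{10} = -9120;  u_{11} = -2208.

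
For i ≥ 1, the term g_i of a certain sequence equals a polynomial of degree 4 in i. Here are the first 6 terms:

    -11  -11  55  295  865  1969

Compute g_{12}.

37279

1st diffs: 0, 66, 240, 570, 1104.
2nd diffs: 66, 174, 330, 534.
3rd diffs: 108, 156, 204.
4th diffs: 48, 48 (constant).
Newton forward-difference form: g_i = -11 + 66·C(i-1,2) + 108·C(i-1,3) + 48·C(i-1,4).
At i = 12: i-1 = 11, so g_{12} = -11 + 3630 + 17820 + 15840 = 37279.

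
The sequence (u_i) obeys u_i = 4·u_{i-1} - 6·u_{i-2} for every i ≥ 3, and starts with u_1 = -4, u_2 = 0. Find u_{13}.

151296

Compute successive terms:
u_3 = 24; u_4 = 96; u_5 = 240; …; u_{10} = -21504; u_{11} = -36480; u_{12} = -16896; u_{13} = 151296.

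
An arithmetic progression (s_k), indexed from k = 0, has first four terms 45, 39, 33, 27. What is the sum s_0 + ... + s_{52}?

-5883

Common difference d = -6.
s_k = 45 + (k - 0)·(-6).
s_{52} = -267; S = 53·(45 + (-267))/2 = -5883.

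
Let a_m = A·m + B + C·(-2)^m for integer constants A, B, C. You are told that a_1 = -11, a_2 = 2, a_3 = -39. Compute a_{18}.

Write the equations: A + B - 2C = -11; 2A + B + 4C = 2; 3A + B - 8C = -39.
Subtracting the first from the second: A + 6C = 13.
Subtracting the second from the third: A - 12C = -41.
Solving: C = 3, A = -5, then B = 0.
Hence a_{18} = -5·18 + 0 + 3·262144 = 786342.

786342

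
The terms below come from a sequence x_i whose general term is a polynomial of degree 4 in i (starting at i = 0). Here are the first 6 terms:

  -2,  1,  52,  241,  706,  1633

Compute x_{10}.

23068

1st diffs: 3, 51, 189, 465, 927.
2nd diffs: 48, 138, 276, 462.
3rd diffs: 90, 138, 186.
4th diffs: 48, 48 (constant).
Newton forward-difference form: x_i = -2 + 3·C(i,1) + 48·C(i,2) + 90·C(i,3) + 48·C(i,4).
At i = 10: i = 10, so x_{10} = -2 + 30 + 2160 + 10800 + 10080 = 23068.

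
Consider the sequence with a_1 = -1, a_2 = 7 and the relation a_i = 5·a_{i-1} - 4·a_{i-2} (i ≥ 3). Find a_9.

Compute successive terms:
a_3 = 39;  a_4 = 167;  a_5 = 679;  a_6 = 2727;  a_7 = 10919;  a_8 = 43687;  a_9 = 174759.
(Characteristic roots are 4 and 1.)

174759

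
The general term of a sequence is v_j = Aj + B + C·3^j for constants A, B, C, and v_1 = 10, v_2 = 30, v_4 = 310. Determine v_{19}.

The three given values yield: A + B + 3C = 10; 2A + B + 9C = 30; 4A + B + 81C = 310.
Subtracting the first from the second: A + 6C = 20.
Subtracting the second from the third: 2A + 72C = 280.
Solving: C = 4, A = -4, then B = 2.
So v_j = -4·j + 2 + 4·3^j; at j=19 this is 4649045794.

4649045794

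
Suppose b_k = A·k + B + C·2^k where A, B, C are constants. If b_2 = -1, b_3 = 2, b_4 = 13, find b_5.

At k = 2, 3, 4: 2A + B + 4C = -1; 3A + B + 8C = 2; 4A + B + 16C = 13.
Subtracting the first from the second: A + 4C = 3.
Subtracting the second from the third: A + 8C = 11.
Solving: C = 2, A = -5, then B = 1.
Hence b_5 = -5·5 + 1 + 2·32 = 40.

40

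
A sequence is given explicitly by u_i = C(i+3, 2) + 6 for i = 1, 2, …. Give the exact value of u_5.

34

C(8, 2) = 28, so u_5 = 34.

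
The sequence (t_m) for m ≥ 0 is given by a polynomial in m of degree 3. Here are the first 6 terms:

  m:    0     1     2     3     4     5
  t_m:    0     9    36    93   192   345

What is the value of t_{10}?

1st diffs: 9, 27, 57, 99, 153.
2nd diffs: 18, 30, 42, 54.
3rd diffs: 12, 12, 12 (constant).
So t_m = 2m^3 + 3m^2 + 4m.
Evaluating at m = 10 gives t_{10} = 2340.

2340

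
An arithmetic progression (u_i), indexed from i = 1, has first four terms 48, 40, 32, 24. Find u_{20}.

Common difference d = -8.
u_i = 48 + (i - 1)·(-8).
u_{20} = 48 + 19·(-8) = -104.

-104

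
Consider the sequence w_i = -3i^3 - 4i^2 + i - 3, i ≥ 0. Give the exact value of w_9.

-2505

w_9 = -3·9^3 - 4·9^2 + 1·9 - 3 = -2505.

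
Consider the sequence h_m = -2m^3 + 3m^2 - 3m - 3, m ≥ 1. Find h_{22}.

h_{22} = -2·22^3 + 3·22^2 - 3·22 - 3 = -19913.

-19913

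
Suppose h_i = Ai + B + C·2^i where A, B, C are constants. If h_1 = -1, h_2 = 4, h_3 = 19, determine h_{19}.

Plug in i = 1, 2, 3: A + B + 2C = -1; 2A + B + 4C = 4; 3A + B + 8C = 19.
Subtracting the first from the second: A + 2C = 5.
Subtracting the second from the third: A + 4C = 15.
Solving: C = 5, A = -5, then B = -6.
Therefore h_{19} = -95 + (-6) + 5·524288 = 2621339.

2621339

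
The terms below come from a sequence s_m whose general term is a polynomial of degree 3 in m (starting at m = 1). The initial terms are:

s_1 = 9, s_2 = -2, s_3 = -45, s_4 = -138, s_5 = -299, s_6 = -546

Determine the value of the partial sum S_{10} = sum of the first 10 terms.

1st diffs: -11, -43, -93, -161, -247.
2nd diffs: -32, -50, -68, -86.
3rd diffs: -18, -18, -18 (constant).
So s_m = -3m^3 + 2m^2 + 4m + 6.
Continuing: -897, -1370, -1983, -2754.
Summing m = 1..10 (10 terms) gives -8025.

-8025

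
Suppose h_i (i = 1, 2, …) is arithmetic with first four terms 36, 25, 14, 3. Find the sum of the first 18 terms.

Common difference d = -11.
h_i = 36 + (i - 1)·(-11).
h_{18} = -151; S = 18·(36 + (-151))/2 = -1035.

-1035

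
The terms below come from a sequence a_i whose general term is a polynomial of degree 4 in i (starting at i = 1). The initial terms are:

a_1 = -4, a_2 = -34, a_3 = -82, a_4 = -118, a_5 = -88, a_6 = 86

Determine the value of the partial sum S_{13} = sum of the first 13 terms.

44798

1st diffs: -30, -48, -36, 30, 174.
2nd diffs: -18, 12, 66, 144.
3rd diffs: 30, 54, 78.
4th diffs: 24, 24 (constant).
So a_i = i^4 - 5i^3 - 4i^2 + 2i + 2.
Continuing: …, 506, 1298, 2612, 4622, …, a_{13} = 16928.
Summing i = 1..13 (13 terms) gives 44798.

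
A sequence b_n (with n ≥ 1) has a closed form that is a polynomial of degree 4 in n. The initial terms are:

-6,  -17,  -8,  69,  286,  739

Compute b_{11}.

1st diffs: -11, 9, 77, 217, 453.
2nd diffs: 20, 68, 140, 236.
3rd diffs: 48, 72, 96.
4th diffs: 24, 24 (constant).
So b_n = n^4 - 2n^3 - 3n^2 - 3n + 1.
Evaluating at n = 11 gives b_{11} = 11584.

11584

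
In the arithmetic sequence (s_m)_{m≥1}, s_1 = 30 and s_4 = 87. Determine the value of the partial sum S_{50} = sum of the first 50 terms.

24775

Common difference d = (87 - 30) / (4 - 1) = 19.
s_m = 30 + (m - 1)·19.
s_{50} = 961; S = 50·(30 + 961)/2 = 24775.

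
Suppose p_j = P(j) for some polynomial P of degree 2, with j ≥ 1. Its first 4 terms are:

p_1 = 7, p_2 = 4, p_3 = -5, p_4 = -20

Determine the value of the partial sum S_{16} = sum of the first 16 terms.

-3608

1st diffs: -3, -9, -15.
2nd diffs: -6, -6 (constant).
Newton forward-difference form: p_j = 7 + (-3)·C(j-1,1) + (-6)·C(j-1,2).
Continuing: …, -41, -68, -101, -140, …, p_{16} = -668.
Summing j = 1..16 (16 terms) gives -3608.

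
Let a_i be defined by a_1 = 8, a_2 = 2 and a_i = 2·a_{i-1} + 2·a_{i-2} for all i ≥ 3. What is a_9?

7040

Compute successive terms:
a_3 = 20, a_4 = 44, a_5 = 128, a_6 = 344, a_7 = 944, a_8 = 2576, a_9 = 7040.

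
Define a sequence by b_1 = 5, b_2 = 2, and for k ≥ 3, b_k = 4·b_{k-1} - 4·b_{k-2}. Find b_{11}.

-35840

Compute successive terms:
b_3 = -12  b_4 = -56  b_5 = -176  b_6 = -480  b_7 = -1216  b_8 = -2944  b_9 = -6912  b_{10} = -15872  b_{11} = -35840.
(Characteristic roots are 2 and 2.)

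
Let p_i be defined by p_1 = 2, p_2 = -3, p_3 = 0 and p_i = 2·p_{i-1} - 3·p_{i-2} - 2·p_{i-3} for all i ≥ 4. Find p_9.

-224

Compute successive terms:
p_4 = 5  p_5 = 16  p_6 = 17  p_7 = -24  p_8 = -131  p_9 = -224.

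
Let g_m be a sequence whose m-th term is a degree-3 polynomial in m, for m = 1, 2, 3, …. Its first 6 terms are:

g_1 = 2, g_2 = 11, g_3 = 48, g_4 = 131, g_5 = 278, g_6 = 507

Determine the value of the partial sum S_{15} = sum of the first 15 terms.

38285

1st diffs: 9, 37, 83, 147, 229.
2nd diffs: 28, 46, 64, 82.
3rd diffs: 18, 18, 18 (constant).
Newton forward-difference form: g_m = 2 + 9·C(m-1,1) + 28·C(m-1,2) + 18·C(m-1,3).
Continuing: …, 836, 1283, 1866, 2603, …, g_{15} = 9228.
Summing m = 1..15 (15 terms) gives 38285.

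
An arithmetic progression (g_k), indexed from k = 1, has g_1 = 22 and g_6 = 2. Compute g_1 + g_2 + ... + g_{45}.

Common difference d = (2 - 22) / (6 - 1) = -4.
g_k = 22 + (k - 1)·(-4).
g_{45} = -154; S = 45·(22 + (-154))/2 = -2970.

-2970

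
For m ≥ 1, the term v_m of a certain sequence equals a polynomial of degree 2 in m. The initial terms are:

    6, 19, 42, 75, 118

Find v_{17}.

1st diffs: 13, 23, 33, 43.
2nd diffs: 10, 10, 10 (constant).
Newton forward-difference form: v_m = 6 + 13·C(m-1,1) + 10·C(m-1,2).
At m = 17: m-1 = 16, so v_{17} = 6 + 208 + 1200 = 1414.

1414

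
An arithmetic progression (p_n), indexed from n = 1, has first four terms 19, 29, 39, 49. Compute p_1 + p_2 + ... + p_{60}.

Common difference d = 10.
p_n = 19 + (n - 1)·10.
p_{60} = 609; S = 60·(19 + 609)/2 = 18840.

18840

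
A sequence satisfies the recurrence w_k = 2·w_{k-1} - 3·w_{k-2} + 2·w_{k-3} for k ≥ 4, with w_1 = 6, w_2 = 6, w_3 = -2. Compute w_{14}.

-362

w_4 = -10;  w_5 = -2;  w_6 = 22;  …;  w_{11} = 94;  w_{12} = 182;  w_{13} = -2;  w_{14} = -362.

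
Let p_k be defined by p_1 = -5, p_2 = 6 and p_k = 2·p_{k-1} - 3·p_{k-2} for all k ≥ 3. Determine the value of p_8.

Step forward from the initial values:
p_3 = 27  p_4 = 36  p_5 = -9  p_6 = -126  p_7 = -225  p_8 = -72.

-72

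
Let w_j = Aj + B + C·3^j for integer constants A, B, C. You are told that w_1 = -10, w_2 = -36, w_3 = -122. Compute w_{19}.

-5811307258

At j = 1, 2, 3: A + B + 3C = -10; 2A + B + 9C = -36; 3A + B + 27C = -122.
Subtracting the first from the second: A + 6C = -26.
Subtracting the second from the third: A + 18C = -86.
Solving: C = -5, A = 4, then B = 1.
Hence w_{19} = 4·19 + 1 + (-5)·1162261467 = -5811307258.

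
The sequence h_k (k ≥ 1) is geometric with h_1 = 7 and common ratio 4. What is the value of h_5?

1792

h_k = 7·4^(k-1).
h_5 = 7·4^4 = 1792.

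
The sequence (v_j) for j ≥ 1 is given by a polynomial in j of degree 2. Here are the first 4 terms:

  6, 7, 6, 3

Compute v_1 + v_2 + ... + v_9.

1st diffs: 1, -1, -3.
2nd diffs: -2, -2 (constant).
Newton forward-difference form: v_j = 6 + 1·C(j-1,1) + (-2)·C(j-1,2).
Continuing: …, -2, -9, -18, -29, …, v_9 = -42.
Summing j = 1..9 (9 terms) gives -78.

-78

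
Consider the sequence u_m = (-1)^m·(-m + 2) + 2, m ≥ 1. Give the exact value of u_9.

(-1)^9 = -1; -m + 2 at m=9 is -7; so u_9 = 9.

9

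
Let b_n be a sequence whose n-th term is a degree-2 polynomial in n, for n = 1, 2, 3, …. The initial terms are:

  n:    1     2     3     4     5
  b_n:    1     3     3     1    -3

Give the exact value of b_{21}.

-339

1st diffs: 2, 0, -2, -4.
2nd diffs: -2, -2, -2 (constant).
Newton forward-difference form: b_n = 1 + 2·C(n-1,1) + (-2)·C(n-1,2).
At n = 21: n-1 = 20, so b_{21} = 1 + 40 - 380 = -339.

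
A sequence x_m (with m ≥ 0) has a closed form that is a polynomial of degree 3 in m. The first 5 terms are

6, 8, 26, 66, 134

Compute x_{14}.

1st diffs: 2, 18, 40, 68.
2nd diffs: 16, 22, 28.
3rd diffs: 6, 6 (constant).
So x_m = m^3 + 5m^2 - 4m + 6.
Evaluating at m = 14 gives x_{14} = 3674.

3674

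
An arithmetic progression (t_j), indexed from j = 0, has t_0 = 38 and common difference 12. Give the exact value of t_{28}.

t_j = 38 + (j - 0)·12.
t_{28} = 38 + 28·12 = 374.

374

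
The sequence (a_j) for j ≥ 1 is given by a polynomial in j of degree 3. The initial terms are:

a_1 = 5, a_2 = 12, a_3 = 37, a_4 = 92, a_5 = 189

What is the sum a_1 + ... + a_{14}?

19271

1st diffs: 7, 25, 55, 97.
2nd diffs: 18, 30, 42.
3rd diffs: 12, 12 (constant).
Newton forward-difference form: a_j = 5 + 7·C(j-1,1) + 18·C(j-1,2) + 12·C(j-1,3).
Continuing: …, 340, 557, 852, 1237, …, a_{14} = 4932.
Summing j = 1..14 (14 terms) gives 19271.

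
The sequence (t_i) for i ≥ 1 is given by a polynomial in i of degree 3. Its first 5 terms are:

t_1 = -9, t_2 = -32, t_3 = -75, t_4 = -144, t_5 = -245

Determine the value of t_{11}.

-1859

1st diffs: -23, -43, -69, -101.
2nd diffs: -20, -26, -32.
3rd diffs: -6, -6 (constant).
Newton forward-difference form: t_i = -9 + (-23)·C(i-1,1) + (-20)·C(i-1,2) + (-6)·C(i-1,3).
At i = 11: i-1 = 10, so t_{11} = -9 - 230 - 900 - 720 = -1859.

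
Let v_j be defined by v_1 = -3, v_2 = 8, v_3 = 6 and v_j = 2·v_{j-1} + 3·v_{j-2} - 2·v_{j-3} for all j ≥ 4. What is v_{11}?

Step forward from the initial values:
v_4 = 42; v_5 = 86; v_6 = 286; v_7 = 746; v_8 = 2178; v_9 = 6022; v_{10} = 17086; v_{11} = 47882.

47882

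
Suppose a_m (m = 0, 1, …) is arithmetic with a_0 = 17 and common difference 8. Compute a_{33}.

281

a_m = 17 + (m - 0)·8.
a_{33} = 17 + 33·8 = 281.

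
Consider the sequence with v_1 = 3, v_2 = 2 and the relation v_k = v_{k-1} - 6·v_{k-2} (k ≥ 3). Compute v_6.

Iterate the recurrence:
v_3 = -16  v_4 = -28  v_5 = 68  v_6 = 236.

236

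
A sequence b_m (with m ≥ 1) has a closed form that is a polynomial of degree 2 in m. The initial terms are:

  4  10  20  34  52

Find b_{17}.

1st diffs: 6, 10, 14, 18.
2nd diffs: 4, 4, 4 (constant).
Newton forward-difference form: b_m = 4 + 6·C(m-1,1) + 4·C(m-1,2).
At m = 17: m-1 = 16, so b_{17} = 4 + 96 + 480 = 580.

580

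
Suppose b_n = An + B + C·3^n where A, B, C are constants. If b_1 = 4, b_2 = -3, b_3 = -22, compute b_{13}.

Write the equations: A + B + 3C = 4; 2A + B + 9C = -3; 3A + B + 27C = -22.
Subtracting the first from the second: A + 6C = -7.
Subtracting the second from the third: A + 18C = -19.
Solving: C = -1, A = -1, then B = 8.
Hence b_{13} = -1·13 + 8 + (-1)·1594323 = -1594328.

-1594328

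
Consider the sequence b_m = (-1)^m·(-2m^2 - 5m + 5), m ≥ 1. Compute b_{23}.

(-1)^23 = -1; -2m^2 - 5m + 5 at m=23 is -1168; so b_{23} = 1168.

1168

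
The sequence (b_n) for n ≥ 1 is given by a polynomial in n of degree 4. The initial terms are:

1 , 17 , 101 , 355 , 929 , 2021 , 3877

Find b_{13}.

1st diffs: 16, 84, 254, 574, 1092, 1856.
2nd diffs: 68, 170, 320, 518, 764.
3rd diffs: 102, 150, 198, 246.
4th diffs: 48, 48, 48 (constant).
Newton forward-difference form: b_n = 1 + 16·C(n-1,1) + 68·C(n-1,2) + 102·C(n-1,3) + 48·C(n-1,4).
At n = 13: n-1 = 12, so b_{13} = 1 + 192 + 4488 + 22440 + 23760 = 50881.

50881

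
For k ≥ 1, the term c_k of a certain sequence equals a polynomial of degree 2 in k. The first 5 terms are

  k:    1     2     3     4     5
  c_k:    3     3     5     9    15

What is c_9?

59

1st diffs: 0, 2, 4, 6.
2nd diffs: 2, 2, 2 (constant).
Newton forward-difference form: c_k = 3 + 2·C(k-1,2).
At k = 9: k-1 = 8, so c_9 = 3 + 56 = 59.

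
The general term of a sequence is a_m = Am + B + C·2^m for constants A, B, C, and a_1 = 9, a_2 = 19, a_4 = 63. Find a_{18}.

Write the equations: A + B + 2C = 9; 2A + B + 4C = 19; 4A + B + 16C = 63.
Subtracting the first from the second: A + 2C = 10.
Subtracting the second from the third: 2A + 12C = 44.
Solving: C = 3, A = 4, then B = -1.
Therefore a_{18} = 72 + (-1) + 3·262144 = 786503.

786503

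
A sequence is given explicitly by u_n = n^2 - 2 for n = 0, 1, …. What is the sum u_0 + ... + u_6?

Over n = 0..6: Σn = 21, Σn² = 91.
Total = (1)·91 + (-2)·7 = 77.

77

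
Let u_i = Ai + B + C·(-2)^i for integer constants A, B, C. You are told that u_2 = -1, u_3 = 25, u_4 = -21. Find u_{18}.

Plug in i = 2, 3, 4: 2A + B + 4C = -1; 3A + B - 8C = 25; 4A + B + 16C = -21.
Subtracting the first from the second: A - 12C = 26.
Subtracting the second from the third: A + 24C = -46.
Solving: C = -2, A = 2, then B = 3.
So u_i = 2·i + 3 + (-2)·(-2)^i; at i=18 this is -524249.

-524249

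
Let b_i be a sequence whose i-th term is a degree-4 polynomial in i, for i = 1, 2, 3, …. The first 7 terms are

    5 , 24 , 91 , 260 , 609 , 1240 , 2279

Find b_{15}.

1st diffs: 19, 67, 169, 349, 631, 1039.
2nd diffs: 48, 102, 180, 282, 408.
3rd diffs: 54, 78, 102, 126.
4th diffs: 24, 24, 24 (constant).
So b_i = i^4 - i^3 + 5i^2 - 4i + 4.
Evaluating at i = 15 gives b_{15} = 48319.

48319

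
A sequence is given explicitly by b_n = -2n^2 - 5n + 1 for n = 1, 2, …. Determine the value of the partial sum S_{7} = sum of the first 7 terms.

-413

Over n = 1..7: Σn = 28, Σn² = 140.
Total = (-2)·140 + (-5)·28 + (1)·7 = -413.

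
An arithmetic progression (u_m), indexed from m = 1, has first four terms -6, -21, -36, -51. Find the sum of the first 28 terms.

-5838

Common difference d = -15.
u_m = -6 + (m - 1)·(-15).
u_{28} = -411; S = 28·(-6 + (-411))/2 = -5838.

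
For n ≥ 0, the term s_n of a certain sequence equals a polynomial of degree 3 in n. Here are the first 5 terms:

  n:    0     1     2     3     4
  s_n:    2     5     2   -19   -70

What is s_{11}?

-2275

1st diffs: 3, -3, -21, -51.
2nd diffs: -6, -18, -30.
3rd diffs: -12, -12 (constant).
Newton forward-difference form: s_n = 2 + 3·C(n,1) + (-6)·C(n,2) + (-12)·C(n,3).
At n = 11: n = 11, so s_{11} = 2 + 33 - 330 - 1980 = -2275.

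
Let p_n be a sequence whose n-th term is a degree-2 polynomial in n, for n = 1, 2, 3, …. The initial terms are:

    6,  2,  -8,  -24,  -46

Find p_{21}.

-1214

1st diffs: -4, -10, -16, -22.
2nd diffs: -6, -6, -6 (constant).
Newton forward-difference form: p_n = 6 + (-4)·C(n-1,1) + (-6)·C(n-1,2).
At n = 21: n-1 = 20, so p_{21} = 6 - 80 - 1140 = -1214.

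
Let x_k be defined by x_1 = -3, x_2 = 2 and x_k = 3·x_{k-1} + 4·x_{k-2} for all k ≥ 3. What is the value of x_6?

Step forward from the initial values:
x_3 = -6, x_4 = -10, x_5 = -54, x_6 = -202.
(Characteristic roots are 4 and -1.)

-202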